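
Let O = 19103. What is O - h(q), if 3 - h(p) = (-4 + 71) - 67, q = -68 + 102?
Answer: 19100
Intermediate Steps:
q = 34
h(p) = 3 (h(p) = 3 - ((-4 + 71) - 67) = 3 - (67 - 67) = 3 - 1*0 = 3 + 0 = 3)
O - h(q) = 19103 - 1*3 = 19103 - 3 = 19100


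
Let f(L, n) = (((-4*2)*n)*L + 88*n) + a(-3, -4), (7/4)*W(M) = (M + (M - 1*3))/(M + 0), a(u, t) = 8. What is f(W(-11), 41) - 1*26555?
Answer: -1799103/77 ≈ -23365.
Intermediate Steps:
W(M) = 4*(-3 + 2*M)/(7*M) (W(M) = 4*((M + (M - 1*3))/(M + 0))/7 = 4*((M + (M - 3))/M)/7 = 4*((M + (-3 + M))/M)/7 = 4*((-3 + 2*M)/M)/7 = 4*(-3 + 2*M)/(7*M))
f(L, n) = 8 + 88*n - 8*L*n (f(L, n) = (((-4*2)*n)*L + 88*n) + 8 = ((-8*n)*L + 88*n) + 8 = (-8*L*n + 88*n) + 8 = (88*n - 8*L*n) + 8 = 8 + 88*n - 8*L*n)
f(W(-11), 41) - 1*26555 = (8 + 88*41 - 8*(4/7)*(-3 + 2*(-11))/(-11)*41) - 1*26555 = (8 + 3608 - 8*(4/7)*(-1/11)*(-3 - 22)*41) - 26555 = (8 + 3608 - 8*(4/7)*(-1/11)*(-25)*41) - 26555 = (8 + 3608 - 8*100/77*41) - 26555 = (8 + 3608 - 32800/77) - 26555 = 245632/77 - 26555 = -1799103/77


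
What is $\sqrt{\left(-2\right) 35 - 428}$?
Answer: $i \sqrt{498} \approx 22.316 i$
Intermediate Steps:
$\sqrt{\left(-2\right) 35 - 428} = \sqrt{-70 - 428} = \sqrt{-498} = i \sqrt{498}$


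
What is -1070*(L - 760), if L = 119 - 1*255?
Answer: 958720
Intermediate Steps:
L = -136 (L = 119 - 255 = -136)
-1070*(L - 760) = -1070*(-136 - 760) = -1070*(-896) = 958720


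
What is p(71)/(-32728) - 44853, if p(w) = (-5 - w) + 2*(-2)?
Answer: -183493613/4091 ≈ -44853.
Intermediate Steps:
p(w) = -9 - w (p(w) = (-5 - w) - 4 = -9 - w)
p(71)/(-32728) - 44853 = (-9 - 1*71)/(-32728) - 44853 = (-9 - 71)*(-1/32728) - 44853 = -80*(-1/32728) - 44853 = 10/4091 - 44853 = -183493613/4091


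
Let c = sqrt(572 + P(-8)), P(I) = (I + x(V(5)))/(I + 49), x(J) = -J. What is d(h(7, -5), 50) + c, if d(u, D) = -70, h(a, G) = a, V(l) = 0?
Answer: -70 + 2*sqrt(240301)/41 ≈ -46.088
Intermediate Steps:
P(I) = I/(49 + I) (P(I) = (I - 1*0)/(I + 49) = (I + 0)/(49 + I) = I/(49 + I))
c = 2*sqrt(240301)/41 (c = sqrt(572 - 8/(49 - 8)) = sqrt(572 - 8/41) = sqrt(23444/41) = 2*sqrt(240301)/41 ≈ 23.912)
d(h(7, -5), 50) + c = -70 + 2*sqrt(240301)/41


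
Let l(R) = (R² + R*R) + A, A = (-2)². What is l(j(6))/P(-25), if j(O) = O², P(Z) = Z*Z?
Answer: 2596/625 ≈ 4.1536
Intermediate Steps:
P(Z) = Z²
A = 4
l(R) = 4 + 2*R² (l(R) = (R² + R*R) + 4 = (R² + R²) + 4 = 2*R² + 4 = 4 + 2*R²)
l(j(6))/P(-25) = (4 + 2*(6²)²)/((-25)²) = (4 + 2*36²)/625 = (4 + 2*1296)*(1/625) = (4 + 2592)*(1/625) = 2596*(1/625) = 2596/625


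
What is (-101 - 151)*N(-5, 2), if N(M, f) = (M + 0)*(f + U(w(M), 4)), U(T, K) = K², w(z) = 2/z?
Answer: 22680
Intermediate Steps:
N(M, f) = M*(16 + f) (N(M, f) = (M + 0)*(f + 4²) = M*(f + 16) = M*(16 + f))
(-101 - 151)*N(-5, 2) = (-101 - 151)*(-5*(16 + 2)) = -(-1260)*18 = -252*(-90) = 22680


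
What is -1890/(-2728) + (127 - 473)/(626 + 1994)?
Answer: 500989/893420 ≈ 0.56075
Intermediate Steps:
-1890/(-2728) + (127 - 473)/(626 + 1994) = -1890*(-1/2728) - 346/2620 = 945/1364 - 346*1/2620 = 945/1364 - 173/1310 = 500989/893420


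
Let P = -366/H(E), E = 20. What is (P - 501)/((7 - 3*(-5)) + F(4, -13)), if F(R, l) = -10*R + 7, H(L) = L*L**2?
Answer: 2004183/44000 ≈ 45.550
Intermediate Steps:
H(L) = L**3
F(R, l) = 7 - 10*R
P = -183/4000 (P = -366/(20**3) = -366/8000 = -366*1/8000 = -183/4000 ≈ -0.045750)
(P - 501)/((7 - 3*(-5)) + F(4, -13)) = (-183/4000 - 501)/((7 - 3*(-5)) + (7 - 10*4)) = -2004183/(4000*((7 + 15) + (7 - 40))) = -2004183/(4000*(22 - 33)) = -2004183/4000/(-11) = -2004183/4000*(-1/11) = 2004183/44000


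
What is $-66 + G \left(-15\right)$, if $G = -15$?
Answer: $159$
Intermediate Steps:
$-66 + G \left(-15\right) = -66 - -225 = -66 + 225 = 159$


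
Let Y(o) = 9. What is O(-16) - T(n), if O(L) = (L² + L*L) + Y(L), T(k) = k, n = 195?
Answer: 326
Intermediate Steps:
O(L) = 9 + 2*L² (O(L) = (L² + L*L) + 9 = (L² + L²) + 9 = 2*L² + 9 = 9 + 2*L²)
O(-16) - T(n) = (9 + 2*(-16)²) - 1*195 = (9 + 2*256) - 195 = (9 + 512) - 195 = 521 - 195 = 326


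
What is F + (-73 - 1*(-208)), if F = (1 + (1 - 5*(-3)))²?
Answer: 424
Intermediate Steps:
F = 289 (F = (1 + (1 + 15))² = (1 + 16)² = 17² = 289)
F + (-73 - 1*(-208)) = 289 + (-73 - 1*(-208)) = 289 + (-73 + 208) = 289 + 135 = 424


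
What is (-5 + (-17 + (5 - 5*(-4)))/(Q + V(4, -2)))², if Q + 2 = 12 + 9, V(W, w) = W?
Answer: 11449/529 ≈ 21.643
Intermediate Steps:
Q = 19 (Q = -2 + (12 + 9) = -2 + 21 = 19)
(-5 + (-17 + (5 - 5*(-4)))/(Q + V(4, -2)))² = (-5 + (-17 + (5 - 5*(-4)))/(19 + 4))² = (-5 + (-17 + (5 + 20))/23)² = (-5 + (-17 + 25)*(1/23))² = (-5 + 8*(1/23))² = (-5 + 8/23)² = (-107/23)² = 11449/529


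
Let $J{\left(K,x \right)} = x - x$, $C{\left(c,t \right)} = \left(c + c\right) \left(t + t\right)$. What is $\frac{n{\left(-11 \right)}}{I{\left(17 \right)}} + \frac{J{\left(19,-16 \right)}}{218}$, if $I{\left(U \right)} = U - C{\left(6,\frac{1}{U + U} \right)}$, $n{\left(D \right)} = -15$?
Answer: $- \frac{255}{277} \approx -0.92058$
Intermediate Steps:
$C{\left(c,t \right)} = 4 c t$ ($C{\left(c,t \right)} = 2 c 2 t = 4 c t$)
$J{\left(K,x \right)} = 0$
$I{\left(U \right)} = U - \frac{12}{U}$ ($I{\left(U \right)} = U - 4 \cdot 6 \frac{1}{U + U} = U - 4 \cdot 6 \frac{1}{2 U} = U - \frac{12}{U}$)
$\frac{n{\left(-11 \right)}}{I{\left(17 \right)}} + \frac{J{\left(19,-16 \right)}}{218} = - \frac{15}{17 - \frac{12}{17}} + \frac{0}{218} = - \frac{15}{17 - \frac{12}{17}} + 0 \cdot \frac{1}{218} = - \frac{15}{17 - \frac{12}{17}} + 0 = - \frac{15}{\frac{277}{17}} + 0 = \left(-15\right) \frac{17}{277} + 0 = - \frac{255}{277} + 0 = - \frac{255}{277}$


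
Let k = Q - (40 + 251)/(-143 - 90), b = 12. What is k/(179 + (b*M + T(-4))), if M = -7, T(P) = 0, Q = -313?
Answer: -72638/22135 ≈ -3.2816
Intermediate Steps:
k = -72638/233 (k = -313 - (40 + 251)/(-143 - 90) = -313 - 291/(-233) = -313 - 291*(-1)/233 = -313 - 1*(-291/233) = -313 + 291/233 = -72638/233 ≈ -311.75)
k/(179 + (b*M + T(-4))) = -72638/(233*(179 + (12*(-7) + 0))) = -72638/(233*(179 + (-84 + 0))) = -72638/(233*(179 - 84)) = -72638/233/95 = -72638/233*1/95 = -72638/22135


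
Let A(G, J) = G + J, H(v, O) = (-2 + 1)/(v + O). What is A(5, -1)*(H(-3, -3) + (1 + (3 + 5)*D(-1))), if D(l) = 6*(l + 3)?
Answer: 1166/3 ≈ 388.67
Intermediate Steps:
H(v, O) = -1/(O + v)
D(l) = 18 + 6*l (D(l) = 6*(3 + l) = 18 + 6*l)
A(5, -1)*(H(-3, -3) + (1 + (3 + 5)*D(-1))) = (5 - 1)*(-1/(-3 - 3) + (1 + (3 + 5)*(18 + 6*(-1)))) = 4*(-1/(-6) + (1 + 8*(18 - 6))) = 4*(-1*(-⅙) + (1 + 8*12)) = 4*(⅙ + (1 + 96)) = 4*(⅙ + 97) = 4*(583/6) = 1166/3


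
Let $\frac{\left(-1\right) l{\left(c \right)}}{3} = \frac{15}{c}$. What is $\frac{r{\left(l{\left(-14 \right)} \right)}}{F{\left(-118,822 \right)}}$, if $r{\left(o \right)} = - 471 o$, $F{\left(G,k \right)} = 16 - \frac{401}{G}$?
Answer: $- \frac{416835}{5341} \approx -78.044$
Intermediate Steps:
$F{\left(G,k \right)} = 16 - \frac{401}{G}$
$l{\left(c \right)} = - \frac{45}{c}$ ($l{\left(c \right)} = - 3 \frac{15}{c} = - \frac{45}{c}$)
$\frac{r{\left(l{\left(-14 \right)} \right)}}{F{\left(-118,822 \right)}} = \frac{\left(-471\right) \left(- \frac{45}{-14}\right)}{16 - \frac{401}{-118}} = \frac{\left(-471\right) \left(\left(-45\right) \left(- \frac{1}{14}\right)\right)}{16 - - \frac{401}{118}} = \frac{\left(-471\right) \frac{45}{14}}{16 + \frac{401}{118}} = - \frac{21195}{14 \cdot \frac{2289}{118}} = \left(- \frac{21195}{14}\right) \frac{118}{2289} = - \frac{416835}{5341}$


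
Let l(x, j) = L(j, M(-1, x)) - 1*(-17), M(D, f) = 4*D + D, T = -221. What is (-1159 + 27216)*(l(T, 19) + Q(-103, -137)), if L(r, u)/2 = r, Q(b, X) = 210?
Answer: 6905105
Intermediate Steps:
M(D, f) = 5*D
L(r, u) = 2*r
l(x, j) = 17 + 2*j (l(x, j) = 2*j - 1*(-17) = 2*j + 17 = 17 + 2*j)
(-1159 + 27216)*(l(T, 19) + Q(-103, -137)) = (-1159 + 27216)*((17 + 2*19) + 210) = 26057*((17 + 38) + 210) = 26057*(55 + 210) = 26057*265 = 6905105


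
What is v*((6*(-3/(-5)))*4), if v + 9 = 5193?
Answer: 373248/5 ≈ 74650.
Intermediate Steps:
v = 5184 (v = -9 + 5193 = 5184)
v*((6*(-3/(-5)))*4) = 5184*((6*(-3/(-5)))*4) = 5184*((6*(-3*(-1/5)))*4) = 5184*((6*(3/5))*4) = 5184*((18/5)*4) = 5184*(72/5) = 373248/5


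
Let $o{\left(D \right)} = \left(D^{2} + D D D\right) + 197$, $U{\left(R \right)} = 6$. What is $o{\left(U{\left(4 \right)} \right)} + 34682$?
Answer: $35131$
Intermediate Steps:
$o{\left(D \right)} = 197 + D^{2} + D^{3}$ ($o{\left(D \right)} = \left(D^{2} + D^{2} D\right) + 197 = \left(D^{2} + D^{3}\right) + 197 = 197 + D^{2} + D^{3}$)
$o{\left(U{\left(4 \right)} \right)} + 34682 = \left(197 + 6^{2} + 6^{3}\right) + 34682 = \left(197 + 36 + 216\right) + 34682 = 449 + 34682 = 35131$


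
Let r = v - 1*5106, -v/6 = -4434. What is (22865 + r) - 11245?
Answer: 33118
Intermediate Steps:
v = 26604 (v = -6*(-4434) = 26604)
r = 21498 (r = 26604 - 1*5106 = 26604 - 5106 = 21498)
(22865 + r) - 11245 = (22865 + 21498) - 11245 = 44363 - 11245 = 33118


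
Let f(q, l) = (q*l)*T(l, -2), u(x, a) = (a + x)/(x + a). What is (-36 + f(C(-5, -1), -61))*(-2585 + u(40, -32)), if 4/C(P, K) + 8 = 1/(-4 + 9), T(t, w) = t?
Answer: 195929216/39 ≈ 5.0238e+6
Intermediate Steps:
u(x, a) = 1 (u(x, a) = (a + x)/(a + x) = 1)
C(P, K) = -20/39 (C(P, K) = 4/(-8 + 1/(-4 + 9)) = 4/(-8 + 1/5) = 4/(-8 + ⅕) = 4/(-39/5) = 4*(-5/39) = -20/39)
f(q, l) = q*l² (f(q, l) = (q*l)*l = (l*q)*l = q*l²)
(-36 + f(C(-5, -1), -61))*(-2585 + u(40, -32)) = (-36 - 20/39*(-61)²)*(-2585 + 1) = (-36 - 20/39*3721)*(-2584) = (-36 - 74420/39)*(-2584) = -75824/39*(-2584) = 195929216/39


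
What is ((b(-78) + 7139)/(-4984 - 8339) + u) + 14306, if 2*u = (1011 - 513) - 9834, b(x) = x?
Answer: 128400013/13323 ≈ 9637.5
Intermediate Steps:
u = -4668 (u = ((1011 - 513) - 9834)/2 = (498 - 9834)/2 = (½)*(-9336) = -4668)
((b(-78) + 7139)/(-4984 - 8339) + u) + 14306 = ((-78 + 7139)/(-4984 - 8339) - 4668) + 14306 = (7061/(-13323) - 4668) + 14306 = (7061*(-1/13323) - 4668) + 14306 = (-7061/13323 - 4668) + 14306 = -62198825/13323 + 14306 = 128400013/13323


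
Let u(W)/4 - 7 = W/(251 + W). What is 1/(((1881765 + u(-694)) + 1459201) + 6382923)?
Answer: 443/4307698007 ≈ 1.0284e-7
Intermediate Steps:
u(W) = 28 + 4*W/(251 + W) (u(W) = 28 + 4*(W/(251 + W)) = 28 + 4*W/(251 + W))
1/(((1881765 + u(-694)) + 1459201) + 6382923) = 1/(((1881765 + 4*(1757 + 8*(-694))/(251 - 694)) + 1459201) + 6382923) = 1/(((1881765 + 4*(1757 - 5552)/(-443)) + 1459201) + 6382923) = 1/(((1881765 + 4*(-1/443)*(-3795)) + 1459201) + 6382923) = 1/(((1881765 + 15180/443) + 1459201) + 6382923) = 1/((833637075/443 + 1459201) + 6382923) = 1/(1480063118/443 + 6382923) = 1/(4307698007/443) = 443/4307698007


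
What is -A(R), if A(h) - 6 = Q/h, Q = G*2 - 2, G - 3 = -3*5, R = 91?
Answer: -40/7 ≈ -5.7143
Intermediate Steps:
G = -12 (G = 3 - 3*5 = 3 - 15 = -12)
Q = -26 (Q = -12*2 - 2 = -24 - 2 = -26)
A(h) = 6 - 26/h
-A(R) = -(6 - 26/91) = -(6 - 26*1/91) = -(6 - 2/7) = -1*40/7 = -40/7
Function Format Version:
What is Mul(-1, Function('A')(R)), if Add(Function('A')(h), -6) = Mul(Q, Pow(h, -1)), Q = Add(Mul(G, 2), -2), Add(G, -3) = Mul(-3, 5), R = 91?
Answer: Rational(-40, 7) ≈ -5.7143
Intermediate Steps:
G = -12 (G = Add(3, Mul(-3, 5)) = Add(3, -15) = -12)
Q = -26 (Q = Add(Mul(-12, 2), -2) = Add(-24, -2) = -26)
Function('A')(h) = Add(6, Mul(-26, Pow(h, -1)))
Mul(-1, Function('A')(R)) = Mul(-1, Add(6, Mul(-26, Pow(91, -1)))) = Mul(-1, Add(6, Mul(-26, Rational(1, 91)))) = Mul(-1, Add(6, Rational(-2, 7))) = Mul(-1, Rational(40, 7)) = Rational(-40, 7)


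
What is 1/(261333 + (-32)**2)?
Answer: 1/262357 ≈ 3.8116e-6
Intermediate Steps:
1/(261333 + (-32)**2) = 1/(261333 + 1024) = 1/262357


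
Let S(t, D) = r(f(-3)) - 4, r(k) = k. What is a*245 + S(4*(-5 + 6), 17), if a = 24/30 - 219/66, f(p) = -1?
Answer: -13683/22 ≈ -621.95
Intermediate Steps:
S(t, D) = -5 (S(t, D) = -1 - 4 = -5)
a = -277/110 (a = 24*(1/30) - 219*1/66 = ⅘ - 73/22 = -277/110 ≈ -2.5182)
a*245 + S(4*(-5 + 6), 17) = -277/110*245 - 5 = -13573/22 - 5 = -13683/22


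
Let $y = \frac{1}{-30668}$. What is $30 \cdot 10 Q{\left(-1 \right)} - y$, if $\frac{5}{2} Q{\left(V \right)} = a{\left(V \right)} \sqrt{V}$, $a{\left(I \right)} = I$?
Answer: $\frac{1}{30668} - 120 i \approx 3.2607 \cdot 10^{-5} - 120.0 i$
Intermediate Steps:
$Q{\left(V \right)} = \frac{2 V^{\frac{3}{2}}}{5}$ ($Q{\left(V \right)} = \frac{2 V \sqrt{V}}{5} = \frac{2 V^{\frac{3}{2}}}{5}$)
$y = - \frac{1}{30668} \approx -3.2607 \cdot 10^{-5}$
$30 \cdot 10 Q{\left(-1 \right)} - y = 30 \cdot 10 \frac{2 \left(-1\right)^{\frac{3}{2}}}{5} - - \frac{1}{30668} = 300 \frac{2 \left(- i\right)}{5} + \frac{1}{30668} = 300 \left(- \frac{2 i}{5}\right) + \frac{1}{30668} = - 120 i + \frac{1}{30668} = \frac{1}{30668} - 120 i$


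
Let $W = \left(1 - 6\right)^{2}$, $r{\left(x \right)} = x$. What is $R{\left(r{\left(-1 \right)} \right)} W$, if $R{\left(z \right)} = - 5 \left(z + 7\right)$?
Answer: $-750$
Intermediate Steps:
$R{\left(z \right)} = -35 - 5 z$ ($R{\left(z \right)} = - 5 \left(7 + z\right) = -35 - 5 z$)
$W = 25$ ($W = \left(-5\right)^{2} = 25$)
$R{\left(r{\left(-1 \right)} \right)} W = \left(-35 - -5\right) 25 = \left(-35 + 5\right) 25 = \left(-30\right) 25 = -750$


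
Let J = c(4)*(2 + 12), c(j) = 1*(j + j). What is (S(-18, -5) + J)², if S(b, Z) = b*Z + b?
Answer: 33856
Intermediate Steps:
c(j) = 2*j (c(j) = 1*(2*j) = 2*j)
S(b, Z) = b + Z*b (S(b, Z) = Z*b + b = b + Z*b)
J = 112 (J = (2*4)*(2 + 12) = 8*14 = 112)
(S(-18, -5) + J)² = (-18*(1 - 5) + 112)² = (-18*(-4) + 112)² = (72 + 112)² = 184² = 33856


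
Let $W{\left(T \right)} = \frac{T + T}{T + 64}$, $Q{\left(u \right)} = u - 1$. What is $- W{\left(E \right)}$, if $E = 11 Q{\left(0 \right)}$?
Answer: $\frac{22}{53} \approx 0.41509$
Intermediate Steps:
$Q{\left(u \right)} = -1 + u$
$E = -11$ ($E = 11 \left(-1 + 0\right) = 11 \left(-1\right) = -11$)
$W{\left(T \right)} = \frac{2 T}{64 + T}$
$- W{\left(E \right)} = - \frac{2 \left(-11\right)}{64 - 11} = - \frac{2 \left(-11\right)}{53} = \left(-1\right) \left(- \frac{22}{53}\right) = \frac{22}{53}$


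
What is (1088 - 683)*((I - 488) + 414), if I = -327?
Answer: -162405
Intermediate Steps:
(1088 - 683)*((I - 488) + 414) = (1088 - 683)*((-327 - 488) + 414) = 405*(-815 + 414) = 405*(-401) = -162405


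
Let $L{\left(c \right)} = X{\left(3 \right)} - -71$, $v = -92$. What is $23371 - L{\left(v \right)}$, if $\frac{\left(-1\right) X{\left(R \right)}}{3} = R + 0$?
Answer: $23309$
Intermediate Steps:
$X{\left(R \right)} = - 3 R$ ($X{\left(R \right)} = - 3 \left(R + 0\right) = - 3 R$)
$L{\left(c \right)} = 62$ ($L{\left(c \right)} = \left(-3\right) 3 - -71 = -9 + 71 = 62$)
$23371 - L{\left(v \right)} = 23371 - 62 = 23309$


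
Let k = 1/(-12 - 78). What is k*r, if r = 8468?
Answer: -4234/45 ≈ -94.089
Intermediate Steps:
k = -1/90 (k = 1/(-90) = -1/90 ≈ -0.011111)
k*r = -1/90*8468 = -4234/45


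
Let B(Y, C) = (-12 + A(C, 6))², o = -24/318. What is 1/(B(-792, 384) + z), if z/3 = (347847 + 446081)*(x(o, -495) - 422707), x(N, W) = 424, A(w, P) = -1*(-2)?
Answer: -1/1005786892772 ≈ -9.9425e-13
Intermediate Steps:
A(w, P) = 2
o = -4/53 (o = -24*1/318 = -4/53 ≈ -0.075472)
B(Y, C) = 100 (B(Y, C) = (-12 + 2)² = (-10)² = 100)
z = -1005786892872 (z = 3*((347847 + 446081)*(424 - 422707)) = 3*(793928*(-422283)) = 3*(-335262297624) = -1005786892872)
1/(B(-792, 384) + z) = 1/(100 - 1005786892872) = 1/(-1005786892772) = -1/1005786892772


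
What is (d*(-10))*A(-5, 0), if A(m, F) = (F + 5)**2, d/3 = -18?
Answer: 13500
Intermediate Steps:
d = -54 (d = 3*(-18) = -54)
A(m, F) = (5 + F)**2
(d*(-10))*A(-5, 0) = (-54*(-10))*(5 + 0)**2 = 540*5**2 = 540*25 = 13500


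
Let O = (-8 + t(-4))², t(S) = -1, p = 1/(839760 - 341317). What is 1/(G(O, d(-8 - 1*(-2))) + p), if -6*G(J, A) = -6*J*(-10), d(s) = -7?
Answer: -498443/403738829 ≈ -0.0012346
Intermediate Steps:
p = 1/498443 ≈ 2.0062e-6
O = 81 (O = (-8 - 1)² = (-9)² = 81)
G(J, A) = -10*J (G(J, A) = -(-6*J)*(-10)/6 = -10*J)
1/(G(O, d(-8 - 1*(-2))) + p) = 1/(-10*81 + 1/498443) = 1/(-810 + 1/498443) = 1/(-403738829/498443) = -498443/403738829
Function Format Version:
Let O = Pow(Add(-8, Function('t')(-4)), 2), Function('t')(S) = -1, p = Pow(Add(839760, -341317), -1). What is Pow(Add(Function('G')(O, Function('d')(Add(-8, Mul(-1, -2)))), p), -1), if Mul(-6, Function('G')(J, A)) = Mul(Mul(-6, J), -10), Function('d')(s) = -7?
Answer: Rational(-498443, 403738829) ≈ -0.0012346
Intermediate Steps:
p = Rational(1, 498443) (p = Pow(498443, -1) = Rational(1, 498443) ≈ 2.0062e-6)
O = 81 (O = Pow(Add(-8, -1), 2) = Pow(-9, 2) = 81)
Function('G')(J, A) = Mul(-10, J) (Function('G')(J, A) = Mul(Rational(-1, 6), Mul(Mul(-6, J), -10)) = Mul(Rational(-1, 6), Mul(60, J)) = Mul(-10, J))
Pow(Add(Function('G')(O, Function('d')(Add(-8, Mul(-1, -2)))), p), -1) = Pow(Add(Mul(-10, 81), Rational(1, 498443)), -1) = Pow(Add(-810, Rational(1, 498443)), -1) = Pow(Rational(-403738829, 498443), -1) = Rational(-498443, 403738829)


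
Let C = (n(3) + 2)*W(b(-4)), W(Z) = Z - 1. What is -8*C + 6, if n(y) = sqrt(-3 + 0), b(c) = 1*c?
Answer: 86 + 40*I*sqrt(3) ≈ 86.0 + 69.282*I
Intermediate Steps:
b(c) = c
W(Z) = -1 + Z
n(y) = I*sqrt(3) (n(y) = sqrt(-3) = I*sqrt(3))
C = -10 - 5*I*sqrt(3) (C = (I*sqrt(3) + 2)*(-1 - 4) = (2 + I*sqrt(3))*(-5) = -10 - 5*I*sqrt(3) ≈ -10.0 - 8.6602*I)
-8*C + 6 = -8*(-10 - 5*I*sqrt(3)) + 6 = (80 + 40*I*sqrt(3)) + 6 = 86 + 40*I*sqrt(3)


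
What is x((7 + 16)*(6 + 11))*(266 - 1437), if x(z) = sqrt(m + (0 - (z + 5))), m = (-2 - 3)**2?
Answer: -1171*I*sqrt(371) ≈ -22555.0*I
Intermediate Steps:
m = 25 (m = (-5)**2 = 25)
x(z) = sqrt(20 - z) (x(z) = sqrt(25 + (0 - (z + 5))) = sqrt(25 + (0 - (5 + z))) = sqrt(25 + (0 + (-5 - z))) = sqrt(25 + (-5 - z)) = sqrt(20 - z))
x((7 + 16)*(6 + 11))*(266 - 1437) = sqrt(20 - (7 + 16)*(6 + 11))*(266 - 1437) = sqrt(20 - 23*17)*(-1171) = sqrt(20 - 1*391)*(-1171) = sqrt(20 - 391)*(-1171) = sqrt(-371)*(-1171) = (I*sqrt(371))*(-1171) = -1171*I*sqrt(371)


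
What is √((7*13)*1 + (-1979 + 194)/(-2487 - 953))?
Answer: 7*√55255/172 ≈ 9.5666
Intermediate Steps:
√((7*13)*1 + (-1979 + 194)/(-2487 - 953)) = √(91*1 - 1785/(-3440)) = √(91 - 1785*(-1/3440)) = √(91 + 357/688) = √(62965/688) = 7*√55255/172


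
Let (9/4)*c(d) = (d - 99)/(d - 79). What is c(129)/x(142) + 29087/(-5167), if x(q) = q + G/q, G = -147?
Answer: -8730582329/1551417585 ≈ -5.6275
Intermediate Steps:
c(d) = 4*(-99 + d)/(9*(-79 + d)) (c(d) = 4*((d - 99)/(d - 79))/9 = 4*((-99 + d)/(-79 + d))/9 = 4*(-99 + d)/(9*(-79 + d)))
x(q) = q - 147/q
c(129)/x(142) + 29087/(-5167) = (4*(-99 + 129)/(9*(-79 + 129)))/(142 - 147/142) + 29087/(-5167) = ((4/9)*30/50)/(142 - 147*1/142) + 29087*(-1/5167) = ((4/9)*(1/50)*30)/(142 - 147/142) - 29087/5167 = 4/(15*(20017/142)) - 29087/5167 = (4/15)*(142/20017) - 29087/5167 = 568/300255 - 29087/5167 = -8730582329/1551417585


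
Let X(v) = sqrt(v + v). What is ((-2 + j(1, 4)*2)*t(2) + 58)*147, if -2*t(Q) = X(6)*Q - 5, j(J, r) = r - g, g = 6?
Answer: 6321 + 1764*sqrt(3) ≈ 9376.3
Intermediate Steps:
X(v) = sqrt(2)*sqrt(v) (X(v) = sqrt(2*v) = sqrt(2)*sqrt(v))
j(J, r) = -6 + r (j(J, r) = r - 1*6 = r - 6 = -6 + r)
t(Q) = 5/2 - Q*sqrt(3) (t(Q) = -((sqrt(2)*sqrt(6))*Q - 5)/2 = -((2*sqrt(3))*Q - 5)/2 = -(2*Q*sqrt(3) - 5)/2 = -(-5 + 2*Q*sqrt(3))/2 = 5/2 - Q*sqrt(3))
((-2 + j(1, 4)*2)*t(2) + 58)*147 = ((-2 + (-6 + 4)*2)*(5/2 - 1*2*sqrt(3)) + 58)*147 = ((-2 - 2*2)*(5/2 - 2*sqrt(3)) + 58)*147 = ((-2 - 4)*(5/2 - 2*sqrt(3)) + 58)*147 = (-6*(5/2 - 2*sqrt(3)) + 58)*147 = ((-15 + 12*sqrt(3)) + 58)*147 = (43 + 12*sqrt(3))*147 = 6321 + 1764*sqrt(3)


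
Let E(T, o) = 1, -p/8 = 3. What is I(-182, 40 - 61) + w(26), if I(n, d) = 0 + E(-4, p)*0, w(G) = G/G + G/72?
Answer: 49/36 ≈ 1.3611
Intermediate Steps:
p = -24 (p = -8*3 = -24)
w(G) = 1 + G/72 (w(G) = 1 + G*(1/72) = 1 + G/72)
I(n, d) = 0 (I(n, d) = 0 + 1*0 = 0 + 0 = 0)
I(-182, 40 - 61) + w(26) = 0 + (1 + (1/72)*26) = 0 + (1 + 13/36) = 0 + 49/36 = 49/36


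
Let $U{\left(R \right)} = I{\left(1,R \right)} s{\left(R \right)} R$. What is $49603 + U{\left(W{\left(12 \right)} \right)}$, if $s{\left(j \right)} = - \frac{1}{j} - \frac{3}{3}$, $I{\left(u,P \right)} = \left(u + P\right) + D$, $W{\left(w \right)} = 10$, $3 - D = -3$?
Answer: $49416$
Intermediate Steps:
$D = 6$ ($D = 3 - -3 = 3 + 3 = 6$)
$I{\left(u,P \right)} = 6 + P + u$ ($I{\left(u,P \right)} = \left(u + P\right) + 6 = \left(P + u\right) + 6 = 6 + P + u$)
$s{\left(j \right)} = -1 - \frac{1}{j}$ ($s{\left(j \right)} = - \frac{1}{j} - 1 = -1 - \frac{1}{j}$)
$U{\left(R \right)} = \left(-1 - R\right) \left(7 + R\right)$ ($U{\left(R \right)} = \left(6 + R + 1\right) \frac{-1 - R}{R} R = \left(7 + R\right) \frac{-1 - R}{R} R = \frac{\left(-1 - R\right) \left(7 + R\right)}{R} R = \left(-1 - R\right) \left(7 + R\right)$)
$49603 + U{\left(W{\left(12 \right)} \right)} = 49603 - \left(1 + 10\right) \left(7 + 10\right) = 49603 - 11 \cdot 17 = 49603 - 187 = 49416$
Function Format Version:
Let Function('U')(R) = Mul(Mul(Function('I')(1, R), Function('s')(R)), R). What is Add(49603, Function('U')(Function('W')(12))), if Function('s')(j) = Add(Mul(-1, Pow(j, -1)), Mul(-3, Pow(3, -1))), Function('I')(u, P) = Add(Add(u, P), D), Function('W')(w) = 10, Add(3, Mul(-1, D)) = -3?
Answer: 49416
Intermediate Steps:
D = 6 (D = Add(3, Mul(-1, -3)) = Add(3, 3) = 6)
Function('I')(u, P) = Add(6, P, u) (Function('I')(u, P) = Add(Add(u, P), 6) = Add(Add(P, u), 6) = Add(6, P, u))
Function('s')(j) = Add(-1, Mul(-1, Pow(j, -1))) (Function('s')(j) = Add(Mul(-1, Pow(j, -1)), Mul(-3, Rational(1, 3))) = Add(Mul(-1, Pow(j, -1)), -1) = Add(-1, Mul(-1, Pow(j, -1))))
Function('U')(R) = Mul(Add(-1, Mul(-1, R)), Add(7, R)) (Function('U')(R) = Mul(Mul(Add(6, R, 1), Mul(Pow(R, -1), Add(-1, Mul(-1, R)))), R) = Mul(Mul(Add(7, R), Mul(Pow(R, -1), Add(-1, Mul(-1, R)))), R) = Mul(Mul(Pow(R, -1), Add(-1, Mul(-1, R)), Add(7, R)), R) = Mul(Add(-1, Mul(-1, R)), Add(7, R)))
Add(49603, Function('U')(Function('W')(12))) = Add(49603, Mul(-1, Add(1, 10), Add(7, 10))) = Add(49603, Mul(-1, 11, 17)) = Add(49603, -187) = 49416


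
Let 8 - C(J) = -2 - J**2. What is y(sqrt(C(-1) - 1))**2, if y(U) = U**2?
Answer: 100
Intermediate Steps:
C(J) = 10 + J**2 (C(J) = 8 - (-2 - J**2) = 8 + (2 + J**2) = 10 + J**2)
y(sqrt(C(-1) - 1))**2 = ((sqrt((10 + (-1)**2) - 1))**2)**2 = ((sqrt((10 + 1) - 1))**2)**2 = ((sqrt(11 - 1))**2)**2 = ((sqrt(10))**2)**2 = 10**2 = 100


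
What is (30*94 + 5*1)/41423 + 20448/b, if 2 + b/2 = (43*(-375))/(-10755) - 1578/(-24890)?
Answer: -82151849976005/3513788821 ≈ -23380.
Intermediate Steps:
b = -7804084/8923065 (b = -4 + 2*((43*(-375))/(-10755) - 1578/(-24890)) = -4 + 2*(-16125*(-1/10755) - 1578*(-1/24890)) = -4 + 2*(1075/717 + 789/12445) = -4 + 2*(13944088/8923065) = -4 + 27888176/8923065 = -7804084/8923065 ≈ -0.87460)
(30*94 + 5*1)/41423 + 20448/b = (30*94 + 5*1)/41423 + 20448/(-7804084/8923065) = (2820 + 5)*(1/41423) + 20448*(-8923065/7804084) = 2825*(1/41423) - 45614708280/1951021 = 2825/41423 - 45614708280/1951021 = -82151849976005/3513788821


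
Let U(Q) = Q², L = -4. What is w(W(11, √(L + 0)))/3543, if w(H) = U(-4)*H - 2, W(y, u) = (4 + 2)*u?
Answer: -2/3543 + 64*I/1181 ≈ -0.00056449 + 0.054191*I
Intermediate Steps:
W(y, u) = 6*u
w(H) = -2 + 16*H (w(H) = (-4)²*H - 2 = 16*H - 2 = -2 + 16*H)
w(W(11, √(L + 0)))/3543 = (-2 + 16*(6*√(-4 + 0)))/3543 = (-2 + 16*(6*√(-4)))*(1/3543) = (-2 + 16*(6*(2*I)))*(1/3543) = (-2 + 16*(12*I))*(1/3543) = (-2 + 192*I)*(1/3543) = -2/3543 + 64*I/1181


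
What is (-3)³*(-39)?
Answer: 1053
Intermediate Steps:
(-3)³*(-39) = -27*(-39) = 1053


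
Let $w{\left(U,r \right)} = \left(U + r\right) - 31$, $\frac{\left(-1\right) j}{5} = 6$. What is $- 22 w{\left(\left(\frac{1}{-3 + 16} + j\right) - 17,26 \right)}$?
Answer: $\frac{14850}{13} \approx 1142.3$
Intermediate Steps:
$j = -30$ ($j = \left(-5\right) 6 = -30$)
$w{\left(U,r \right)} = -31 + U + r$
$- 22 w{\left(\left(\frac{1}{-3 + 16} + j\right) - 17,26 \right)} = - 22 \left(-31 - \left(47 - \frac{1}{-3 + 16}\right) + 26\right) = - 22 \left(-31 - \left(47 - \frac{1}{13}\right) + 26\right) = - 22 \left(-31 + \left(\left(\frac{1}{13} - 30\right) - 17\right) + 26\right) = - 22 \left(-31 - \frac{610}{13} + 26\right) = \left(-22\right) \left(- \frac{675}{13}\right) = \frac{14850}{13}$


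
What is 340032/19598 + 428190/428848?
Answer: 5507632527/300162968 ≈ 18.349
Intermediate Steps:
340032/19598 + 428190/428848 = 340032*(1/19598) + 428190*(1/428848) = 170016/9799 + 30585/30632 = 5507632527/300162968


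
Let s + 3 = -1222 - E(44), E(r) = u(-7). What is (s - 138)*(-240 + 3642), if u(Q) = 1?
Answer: -4640328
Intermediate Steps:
E(r) = 1
s = -1226 (s = -3 + (-1222 - 1*1) = -3 + (-1222 - 1) = -3 - 1223 = -1226)
(s - 138)*(-240 + 3642) = (-1226 - 138)*(-240 + 3642) = -1364*3402 = -4640328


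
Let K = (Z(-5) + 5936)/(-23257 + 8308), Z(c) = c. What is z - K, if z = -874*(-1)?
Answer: 1452373/1661 ≈ 874.40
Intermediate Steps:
K = -659/1661 (K = (-5 + 5936)/(-23257 + 8308) = 5931/(-14949) = 5931*(-1/14949) = -659/1661 ≈ -0.39675)
z = 874
z - K = 874 - 1*(-659/1661) = 874 + 659/1661 = 1452373/1661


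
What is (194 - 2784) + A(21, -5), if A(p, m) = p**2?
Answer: -2149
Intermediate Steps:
(194 - 2784) + A(21, -5) = (194 - 2784) + 21**2 = -2590 + 441 = -2149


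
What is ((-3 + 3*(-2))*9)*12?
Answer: -972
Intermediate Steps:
((-3 + 3*(-2))*9)*12 = ((-3 - 6)*9)*12 = -9*9*12 = -81*12 = -972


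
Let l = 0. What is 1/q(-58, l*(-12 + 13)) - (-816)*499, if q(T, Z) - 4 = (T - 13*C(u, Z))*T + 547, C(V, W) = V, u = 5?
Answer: 3129209041/7685 ≈ 4.0718e+5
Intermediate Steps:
q(T, Z) = 551 + T*(-65 + T) (q(T, Z) = 4 + ((T - 13*5)*T + 547) = 4 + ((T - 65)*T + 547) = 4 + ((-65 + T)*T + 547) = 4 + (T*(-65 + T) + 547) = 4 + (547 + T*(-65 + T)) = 551 + T*(-65 + T))
1/q(-58, l*(-12 + 13)) - (-816)*499 = 1/(551 + (-58)**2 - 65*(-58)) - (-816)*499 = 1/(551 + 3364 + 3770) - 1*(-407184) = 1/7685 + 407184 = 3129209041/7685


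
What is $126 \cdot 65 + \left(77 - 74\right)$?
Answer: $8193$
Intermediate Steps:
$126 \cdot 65 + \left(77 - 74\right) = 8190 + 3 = 8193$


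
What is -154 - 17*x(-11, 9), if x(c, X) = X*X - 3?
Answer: -1480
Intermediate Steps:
x(c, X) = -3 + X**2 (x(c, X) = X**2 - 3 = -3 + X**2)
-154 - 17*x(-11, 9) = -154 - 17*(-3 + 9**2) = -154 - 17*(-3 + 81) = -154 - 17*78 = -154 - 1326 = -1480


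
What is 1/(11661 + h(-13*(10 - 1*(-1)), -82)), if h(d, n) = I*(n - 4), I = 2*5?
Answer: 1/10801 ≈ 9.2584e-5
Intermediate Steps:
I = 10
h(d, n) = -40 + 10*n (h(d, n) = 10*(n - 4) = 10*(-4 + n) = -40 + 10*n)
1/(11661 + h(-13*(10 - 1*(-1)), -82)) = 1/(11661 + (-40 + 10*(-82))) = 1/(11661 + (-40 - 820)) = 1/(11661 - 860) = 1/10801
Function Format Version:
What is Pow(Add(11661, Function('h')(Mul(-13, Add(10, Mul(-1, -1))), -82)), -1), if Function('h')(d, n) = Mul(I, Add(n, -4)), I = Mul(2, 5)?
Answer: Rational(1, 10801) ≈ 9.2584e-5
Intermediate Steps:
I = 10
Function('h')(d, n) = Add(-40, Mul(10, n)) (Function('h')(d, n) = Mul(10, Add(n, -4)) = Mul(10, Add(-4, n)) = Add(-40, Mul(10, n)))
Pow(Add(11661, Function('h')(Mul(-13, Add(10, Mul(-1, -1))), -82)), -1) = Pow(Add(11661, Add(-40, Mul(10, -82))), -1) = Pow(Add(11661, Add(-40, -820)), -1) = Pow(Add(11661, -860), -1) = Pow(10801, -1) = Rational(1, 10801)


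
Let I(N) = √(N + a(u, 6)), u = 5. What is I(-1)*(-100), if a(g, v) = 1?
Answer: 0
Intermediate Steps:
I(N) = √(1 + N) (I(N) = √(N + 1) = √(1 + N))
I(-1)*(-100) = √(1 - 1)*(-100) = √0*(-100) = 0*(-100) = 0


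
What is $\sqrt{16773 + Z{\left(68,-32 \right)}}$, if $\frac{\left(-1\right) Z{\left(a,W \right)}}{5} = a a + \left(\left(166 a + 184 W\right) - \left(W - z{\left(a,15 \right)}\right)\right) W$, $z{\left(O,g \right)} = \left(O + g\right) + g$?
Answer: $\sqrt{878453} \approx 937.26$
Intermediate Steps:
$z{\left(O,g \right)} = O + 2 g$
$Z{\left(a,W \right)} = - 5 a^{2} - 5 W \left(30 + 167 a + 183 W\right)$ ($Z{\left(a,W \right)} = - 5 \left(a a + \left(\left(166 a + 184 W\right) - \left(-30 + W - a\right)\right) W\right) = - 5 \left(a^{2} + \left(\left(166 a + 184 W\right) - \left(-30 + W - a\right)\right) W\right) = - 5 \left(a^{2} + \left(\left(166 a + 184 W\right) + \left(30 + a - W\right)\right) W\right) = - 5 \left(a^{2} + \left(30 + 167 a + 183 W\right) W\right) = - 5 \left(a^{2} + W \left(30 + 167 a + 183 W\right)\right) = - 5 a^{2} - 5 W \left(30 + 167 a + 183 W\right)$)
$\sqrt{16773 + Z{\left(68,-32 \right)}} = \sqrt{16773 - \left(-4800 - 1816960 + 23120 + 936960\right)} = \sqrt{16773 + \left(\left(-915\right) 1024 + 4800 - 23120 + 1816960\right)} = \sqrt{16773 + \left(-936960 + 4800 - 23120 + 1816960\right)} = \sqrt{16773 + 861680} = \sqrt{878453}$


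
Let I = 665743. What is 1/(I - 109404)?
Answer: 1/556339 ≈ 1.7975e-6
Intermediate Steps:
1/(I - 109404) = 1/(665743 - 109404) = 1/556339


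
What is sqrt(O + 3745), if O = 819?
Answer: 2*sqrt(1141) ≈ 67.557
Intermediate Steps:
sqrt(O + 3745) = sqrt(819 + 3745) = sqrt(4564) = 2*sqrt(1141)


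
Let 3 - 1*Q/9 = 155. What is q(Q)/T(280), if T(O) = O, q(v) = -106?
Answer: -53/140 ≈ -0.37857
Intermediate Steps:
Q = -1368 (Q = 27 - 9*155 = 27 - 1395 = -1368)
q(Q)/T(280) = -106/280 = -106*1/280 = -53/140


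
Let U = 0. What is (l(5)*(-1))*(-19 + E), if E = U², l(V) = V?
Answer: 95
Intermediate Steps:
E = 0 (E = 0² = 0)
(l(5)*(-1))*(-19 + E) = (5*(-1))*(-19 + 0) = -5*(-19) = 95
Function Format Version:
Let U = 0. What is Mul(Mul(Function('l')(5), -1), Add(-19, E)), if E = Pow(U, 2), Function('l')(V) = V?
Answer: 95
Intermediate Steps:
E = 0 (E = Pow(0, 2) = 0)
Mul(Mul(Function('l')(5), -1), Add(-19, E)) = Mul(Mul(5, -1), Add(-19, 0)) = Mul(-5, -19) = 95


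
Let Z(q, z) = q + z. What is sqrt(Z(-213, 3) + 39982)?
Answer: 2*sqrt(9943) ≈ 199.43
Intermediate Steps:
sqrt(Z(-213, 3) + 39982) = sqrt((-213 + 3) + 39982) = sqrt(-210 + 39982) = sqrt(39772) = 2*sqrt(9943)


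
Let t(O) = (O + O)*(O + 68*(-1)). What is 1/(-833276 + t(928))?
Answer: 1/762884 ≈ 1.3108e-6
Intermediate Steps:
t(O) = 2*O*(-68 + O) (t(O) = (2*O)*(O - 68) = (2*O)*(-68 + O) = 2*O*(-68 + O))
1/(-833276 + t(928)) = 1/(-833276 + 2*928*(-68 + 928)) = 1/(-833276 + 2*928*860) = 1/(-833276 + 1596160) = 1/762884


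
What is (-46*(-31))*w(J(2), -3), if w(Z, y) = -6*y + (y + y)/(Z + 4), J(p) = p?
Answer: 24242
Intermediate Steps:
w(Z, y) = -6*y + 2*y/(4 + Z) (w(Z, y) = -6*y + (2*y)/(4 + Z) = -6*y + 2*y/(4 + Z))
(-46*(-31))*w(J(2), -3) = (-46*(-31))*(-2*(-3)*(11 + 3*2)/(4 + 2)) = 1426*(-2*(-3)*(11 + 6)/6) = 1426*(-2*(-3)*1/6*17) = 1426*17 = 24242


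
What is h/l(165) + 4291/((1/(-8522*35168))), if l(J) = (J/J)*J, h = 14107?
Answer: -212193296279333/165 ≈ -1.2860e+12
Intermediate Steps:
l(J) = J (l(J) = 1*J = J)
h/l(165) + 4291/((1/(-8522*35168))) = 14107/165 + 4291/((1/(-8522*35168))) = 14107*(1/165) + 4291/((-1/8522*1/35168)) = 14107/165 + 4291/(-1/299701696) = 14107/165 + 4291*(-299701696) = 14107/165 - 1286019977536 = -212193296279333/165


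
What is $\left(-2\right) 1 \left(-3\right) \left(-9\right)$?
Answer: $-54$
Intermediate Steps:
$\left(-2\right) 1 \left(-3\right) \left(-9\right) = \left(-2\right) \left(-3\right) \left(-9\right) = 6 \left(-9\right) = -54$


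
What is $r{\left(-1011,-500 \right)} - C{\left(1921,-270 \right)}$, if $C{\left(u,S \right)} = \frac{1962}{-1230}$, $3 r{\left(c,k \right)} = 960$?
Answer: $\frac{65927}{205} \approx 321.6$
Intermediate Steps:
$r{\left(c,k \right)} = 320$ ($r{\left(c,k \right)} = \frac{1}{3} \cdot 960 = 320$)
$C{\left(u,S \right)} = - \frac{327}{205}$ ($C{\left(u,S \right)} = 1962 \left(- \frac{1}{1230}\right) = - \frac{327}{205}$)
$r{\left(-1011,-500 \right)} - C{\left(1921,-270 \right)} = 320 - - \frac{327}{205} = 320 + \frac{327}{205} = \frac{65927}{205}$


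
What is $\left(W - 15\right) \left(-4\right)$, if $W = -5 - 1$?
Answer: $84$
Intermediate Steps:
$W = -6$ ($W = -5 - 1 = -6$)
$\left(W - 15\right) \left(-4\right) = \left(-6 - 15\right) \left(-4\right) = \left(-21\right) \left(-4\right) = 84$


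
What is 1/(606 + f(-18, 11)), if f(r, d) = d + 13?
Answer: 1/630 ≈ 0.0015873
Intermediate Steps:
f(r, d) = 13 + d
1/(606 + f(-18, 11)) = 1/(606 + (13 + 11)) = 1/(606 + 24) = 1/630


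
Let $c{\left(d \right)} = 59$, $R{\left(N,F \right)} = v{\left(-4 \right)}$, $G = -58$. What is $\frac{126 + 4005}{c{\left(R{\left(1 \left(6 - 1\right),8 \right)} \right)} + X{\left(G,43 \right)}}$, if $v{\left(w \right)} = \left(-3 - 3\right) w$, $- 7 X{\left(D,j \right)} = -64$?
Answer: $\frac{3213}{53} \approx 60.623$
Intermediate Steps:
$X{\left(D,j \right)} = \frac{64}{7}$ ($X{\left(D,j \right)} = \left(- \frac{1}{7}\right) \left(-64\right) = \frac{64}{7}$)
$v{\left(w \right)} = - 6 w$ ($v{\left(w \right)} = \left(-3 - 3\right) w = - 6 w$)
$R{\left(N,F \right)} = 24$ ($R{\left(N,F \right)} = \left(-6\right) \left(-4\right) = 24$)
$\frac{126 + 4005}{c{\left(R{\left(1 \left(6 - 1\right),8 \right)} \right)} + X{\left(G,43 \right)}} = \frac{126 + 4005}{59 + \frac{64}{7}} = \frac{4131}{\frac{477}{7}} = 4131 \cdot \frac{7}{477} = \frac{3213}{53}$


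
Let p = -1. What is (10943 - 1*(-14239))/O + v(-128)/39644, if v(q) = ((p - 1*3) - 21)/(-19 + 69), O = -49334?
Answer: -58725875/115046888 ≈ -0.51045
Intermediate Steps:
v(q) = -½ (v(q) = ((-1 - 1*3) - 21)/(-19 + 69) = ((-1 - 3) - 21)/50 = (-4 - 21)*(1/50) = -25*1/50 = -½)
(10943 - 1*(-14239))/O + v(-128)/39644 = (10943 - 1*(-14239))/(-49334) - ½/39644 = (10943 + 14239)*(-1/49334) - ½*1/39644 = 25182*(-1/49334) - 1/79288 = -12591/24667 - 1/79288 = -58725875/115046888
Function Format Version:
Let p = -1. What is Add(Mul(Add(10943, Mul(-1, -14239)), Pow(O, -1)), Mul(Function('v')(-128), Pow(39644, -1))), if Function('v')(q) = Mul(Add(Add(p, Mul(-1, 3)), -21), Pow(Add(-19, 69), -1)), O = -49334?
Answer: Rational(-58725875, 115046888) ≈ -0.51045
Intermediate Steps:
Function('v')(q) = Rational(-1, 2) (Function('v')(q) = Mul(Add(Add(-1, Mul(-1, 3)), -21), Pow(Add(-19, 69), -1)) = Mul(Add(Add(-1, -3), -21), Pow(50, -1)) = Mul(Add(-4, -21), Rational(1, 50)) = Mul(-25, Rational(1, 50)) = Rational(-1, 2))
Add(Mul(Add(10943, Mul(-1, -14239)), Pow(O, -1)), Mul(Function('v')(-128), Pow(39644, -1))) = Add(Mul(Add(10943, Mul(-1, -14239)), Pow(-49334, -1)), Mul(Rational(-1, 2), Pow(39644, -1))) = Add(Mul(Add(10943, 14239), Rational(-1, 49334)), Mul(Rational(-1, 2), Rational(1, 39644))) = Add(Mul(25182, Rational(-1, 49334)), Rational(-1, 79288)) = Add(Rational(-12591, 24667), Rational(-1, 79288)) = Rational(-58725875, 115046888)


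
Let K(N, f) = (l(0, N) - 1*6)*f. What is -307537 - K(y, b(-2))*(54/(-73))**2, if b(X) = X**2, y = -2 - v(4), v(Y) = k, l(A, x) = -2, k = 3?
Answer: -1638771361/5329 ≈ -3.0752e+5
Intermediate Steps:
v(Y) = 3
y = -5 (y = -2 - 1*3 = -2 - 3 = -5)
K(N, f) = -8*f (K(N, f) = (-2 - 1*6)*f = (-2 - 6)*f = -8*f)
-307537 - K(y, b(-2))*(54/(-73))**2 = -307537 - (-8*(-2)**2)*(54/(-73))**2 = -307537 - (-8*4)*(54*(-1/73))**2 = -307537 - (-32)*(-54/73)**2 = -307537 - (-32)*2916/5329 = -307537 - 1*(-93312/5329) = -307537 + 93312/5329 = -1638771361/5329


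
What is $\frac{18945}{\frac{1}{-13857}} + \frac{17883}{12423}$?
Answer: $- \frac{1087098896004}{4141} \approx -2.6252 \cdot 10^{8}$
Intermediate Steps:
$\frac{18945}{\frac{1}{-13857}} + \frac{17883}{12423} = \frac{18945}{- \frac{1}{13857}} + 17883 \cdot \frac{1}{12423} = 18945 \left(-13857\right) + \frac{5961}{4141} = -262520865 + \frac{5961}{4141} = - \frac{1087098896004}{4141}$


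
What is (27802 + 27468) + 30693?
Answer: 85963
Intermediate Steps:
(27802 + 27468) + 30693 = 55270 + 30693 = 85963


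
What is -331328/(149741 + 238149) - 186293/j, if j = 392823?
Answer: -101207225357/76186056735 ≈ -1.3284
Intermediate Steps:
-331328/(149741 + 238149) - 186293/j = -331328/(149741 + 238149) - 186293/392823 = -331328/387890 - 186293*1/392823 = -331328*1/387890 - 186293/392823 = -165664/193945 - 186293/392823 = -101207225357/76186056735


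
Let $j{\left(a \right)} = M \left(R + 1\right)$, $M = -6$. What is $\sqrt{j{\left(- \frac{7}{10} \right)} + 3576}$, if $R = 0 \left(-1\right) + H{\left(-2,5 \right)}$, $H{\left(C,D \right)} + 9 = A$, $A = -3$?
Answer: $\sqrt{3642} \approx 60.349$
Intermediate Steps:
$H{\left(C,D \right)} = -12$ ($H{\left(C,D \right)} = -9 - 3 = -12$)
$R = -12$ ($R = 0 \left(-1\right) - 12 = 0 - 12 = -12$)
$j{\left(a \right)} = 66$ ($j{\left(a \right)} = - 6 \left(-12 + 1\right) = \left(-6\right) \left(-11\right) = 66$)
$\sqrt{j{\left(- \frac{7}{10} \right)} + 3576} = \sqrt{66 + 3576} = \sqrt{3642}$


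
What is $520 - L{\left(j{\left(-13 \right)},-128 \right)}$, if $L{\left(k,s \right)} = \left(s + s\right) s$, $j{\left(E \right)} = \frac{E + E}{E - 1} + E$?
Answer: $-32248$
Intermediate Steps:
$j{\left(E \right)} = E + \frac{2 E}{-1 + E}$ ($j{\left(E \right)} = \frac{2 E}{-1 + E} + E = E + \frac{2 E}{-1 + E}$)
$L{\left(k,s \right)} = 2 s^{2}$ ($L{\left(k,s \right)} = 2 s s = 2 s^{2}$)
$520 - L{\left(j{\left(-13 \right)},-128 \right)} = 520 - 2 \left(-128\right)^{2} = 520 - 2 \cdot 16384 = 520 - 32768 = -32248$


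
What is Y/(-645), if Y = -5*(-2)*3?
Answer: -2/43 ≈ -0.046512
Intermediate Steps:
Y = 30 (Y = 10*3 = 30)
Y/(-645) = 30/(-645) = 30*(-1/645) = -2/43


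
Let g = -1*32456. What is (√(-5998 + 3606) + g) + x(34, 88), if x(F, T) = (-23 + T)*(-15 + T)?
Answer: -27711 + 2*I*√598 ≈ -27711.0 + 48.908*I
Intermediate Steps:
g = -32456
(√(-5998 + 3606) + g) + x(34, 88) = (√(-5998 + 3606) - 32456) + (345 + 88² - 38*88) = (√(-2392) - 32456) + (345 + 7744 - 3344) = (2*I*√598 - 32456) + 4745 = (-32456 + 2*I*√598) + 4745 = -27711 + 2*I*√598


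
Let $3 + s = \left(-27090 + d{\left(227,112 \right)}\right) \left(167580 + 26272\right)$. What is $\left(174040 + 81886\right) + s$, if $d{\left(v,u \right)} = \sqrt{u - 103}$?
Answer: $-5250613201$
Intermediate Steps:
$d{\left(v,u \right)} = \sqrt{-103 + u}$
$s = -5250869127$ ($s = -3 + \left(-27090 + \sqrt{-103 + 112}\right) \left(167580 + 26272\right) = -3 + \left(-27090 + \sqrt{9}\right) 193852 = -3 + \left(-27090 + 3\right) 193852 = -3 - 5250869124 = -5250869127$)
$\left(174040 + 81886\right) + s = \left(174040 + 81886\right) - 5250869127 = 255926 - 5250869127 = -5250613201$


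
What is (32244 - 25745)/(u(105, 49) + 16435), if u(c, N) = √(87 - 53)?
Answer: 106811065/270109191 - 6499*√34/270109191 ≈ 0.39530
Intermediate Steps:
u(c, N) = √34
(32244 - 25745)/(u(105, 49) + 16435) = (32244 - 25745)/(√34 + 16435) = 6499/(16435 + √34)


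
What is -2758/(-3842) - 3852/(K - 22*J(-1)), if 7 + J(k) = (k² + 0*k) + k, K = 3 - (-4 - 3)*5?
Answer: -594577/30736 ≈ -19.345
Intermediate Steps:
K = 38 (K = 3 - (-7)*5 = 3 - 1*(-35) = 3 + 35 = 38)
J(k) = -7 + k + k² (J(k) = -7 + ((k² + 0*k) + k) = -7 + ((k² + 0) + k) = -7 + (k² + k) = -7 + (k + k²) = -7 + k + k²)
-2758/(-3842) - 3852/(K - 22*J(-1)) = -2758/(-3842) - 3852/(38 - 22*(-7 - 1 + (-1)²)) = -2758*(-1/3842) - 3852/(38 - 22*(-7 - 1 + 1)) = 1379/1921 - 3852/(38 - 22*(-7)) = 1379/1921 - 3852/(38 + 154) = 1379/1921 - 3852/192 = 1379/1921 - 3852*1/192 = 1379/1921 - 321/16 = -594577/30736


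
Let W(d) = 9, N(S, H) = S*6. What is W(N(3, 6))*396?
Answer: 3564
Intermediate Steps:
N(S, H) = 6*S
W(N(3, 6))*396 = 9*396 = 3564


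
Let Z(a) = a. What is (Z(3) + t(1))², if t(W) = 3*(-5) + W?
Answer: 121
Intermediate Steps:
t(W) = -15 + W
(Z(3) + t(1))² = (3 + (-15 + 1))² = (3 - 14)² = (-11)² = 121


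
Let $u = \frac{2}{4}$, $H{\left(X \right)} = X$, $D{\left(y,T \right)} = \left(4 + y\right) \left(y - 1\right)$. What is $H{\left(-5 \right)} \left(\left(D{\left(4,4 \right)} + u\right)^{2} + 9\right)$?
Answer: $- \frac{12185}{4} \approx -3046.3$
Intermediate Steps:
$D{\left(y,T \right)} = \left(-1 + y\right) \left(4 + y\right)$ ($D{\left(y,T \right)} = \left(4 + y\right) \left(-1 + y\right) = \left(-1 + y\right) \left(4 + y\right)$)
$u = \frac{1}{2}$ ($u = 2 \cdot \frac{1}{4} = \frac{1}{2} \approx 0.5$)
$H{\left(-5 \right)} \left(\left(D{\left(4,4 \right)} + u\right)^{2} + 9\right) = - 5 \left(\left(\left(-4 + 4^{2} + 3 \cdot 4\right) + \frac{1}{2}\right)^{2} + 9\right) = - 5 \left(\left(\left(-4 + 16 + 12\right) + \frac{1}{2}\right)^{2} + 9\right) = - 5 \left(\left(24 + \frac{1}{2}\right)^{2} + 9\right) = - 5 \left(\left(\frac{49}{2}\right)^{2} + 9\right) = - 5 \left(\frac{2401}{4} + 9\right) = \left(-5\right) \frac{2437}{4} = - \frac{12185}{4}$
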